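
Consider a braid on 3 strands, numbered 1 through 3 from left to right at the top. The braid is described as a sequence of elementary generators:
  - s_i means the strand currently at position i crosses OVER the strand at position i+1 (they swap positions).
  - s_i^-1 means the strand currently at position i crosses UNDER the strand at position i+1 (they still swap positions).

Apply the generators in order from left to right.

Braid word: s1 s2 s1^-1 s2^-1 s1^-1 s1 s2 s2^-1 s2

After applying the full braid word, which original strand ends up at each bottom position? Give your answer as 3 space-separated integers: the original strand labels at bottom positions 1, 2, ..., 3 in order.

Answer: 3 2 1

Derivation:
Gen 1 (s1): strand 1 crosses over strand 2. Perm now: [2 1 3]
Gen 2 (s2): strand 1 crosses over strand 3. Perm now: [2 3 1]
Gen 3 (s1^-1): strand 2 crosses under strand 3. Perm now: [3 2 1]
Gen 4 (s2^-1): strand 2 crosses under strand 1. Perm now: [3 1 2]
Gen 5 (s1^-1): strand 3 crosses under strand 1. Perm now: [1 3 2]
Gen 6 (s1): strand 1 crosses over strand 3. Perm now: [3 1 2]
Gen 7 (s2): strand 1 crosses over strand 2. Perm now: [3 2 1]
Gen 8 (s2^-1): strand 2 crosses under strand 1. Perm now: [3 1 2]
Gen 9 (s2): strand 1 crosses over strand 2. Perm now: [3 2 1]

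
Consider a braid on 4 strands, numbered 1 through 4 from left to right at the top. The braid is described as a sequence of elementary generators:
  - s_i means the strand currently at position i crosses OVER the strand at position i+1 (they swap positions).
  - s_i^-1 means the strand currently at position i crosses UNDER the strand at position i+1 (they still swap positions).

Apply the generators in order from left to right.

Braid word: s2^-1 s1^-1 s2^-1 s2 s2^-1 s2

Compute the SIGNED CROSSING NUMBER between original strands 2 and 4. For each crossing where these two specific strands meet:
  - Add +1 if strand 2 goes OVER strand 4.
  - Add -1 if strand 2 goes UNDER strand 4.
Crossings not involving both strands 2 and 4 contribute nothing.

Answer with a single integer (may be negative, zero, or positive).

Gen 1: crossing 2x3. Both 2&4? no. Sum: 0
Gen 2: crossing 1x3. Both 2&4? no. Sum: 0
Gen 3: crossing 1x2. Both 2&4? no. Sum: 0
Gen 4: crossing 2x1. Both 2&4? no. Sum: 0
Gen 5: crossing 1x2. Both 2&4? no. Sum: 0
Gen 6: crossing 2x1. Both 2&4? no. Sum: 0

Answer: 0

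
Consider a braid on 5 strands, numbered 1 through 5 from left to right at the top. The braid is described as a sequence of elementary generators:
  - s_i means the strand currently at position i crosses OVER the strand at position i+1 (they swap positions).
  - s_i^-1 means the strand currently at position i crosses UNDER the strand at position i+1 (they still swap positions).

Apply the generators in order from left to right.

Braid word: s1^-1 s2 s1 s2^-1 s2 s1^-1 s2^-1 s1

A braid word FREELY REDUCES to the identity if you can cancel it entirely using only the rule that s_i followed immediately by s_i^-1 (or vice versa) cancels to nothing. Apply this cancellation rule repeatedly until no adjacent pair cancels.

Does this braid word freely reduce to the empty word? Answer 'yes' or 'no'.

Gen 1 (s1^-1): push. Stack: [s1^-1]
Gen 2 (s2): push. Stack: [s1^-1 s2]
Gen 3 (s1): push. Stack: [s1^-1 s2 s1]
Gen 4 (s2^-1): push. Stack: [s1^-1 s2 s1 s2^-1]
Gen 5 (s2): cancels prior s2^-1. Stack: [s1^-1 s2 s1]
Gen 6 (s1^-1): cancels prior s1. Stack: [s1^-1 s2]
Gen 7 (s2^-1): cancels prior s2. Stack: [s1^-1]
Gen 8 (s1): cancels prior s1^-1. Stack: []
Reduced word: (empty)

Answer: yes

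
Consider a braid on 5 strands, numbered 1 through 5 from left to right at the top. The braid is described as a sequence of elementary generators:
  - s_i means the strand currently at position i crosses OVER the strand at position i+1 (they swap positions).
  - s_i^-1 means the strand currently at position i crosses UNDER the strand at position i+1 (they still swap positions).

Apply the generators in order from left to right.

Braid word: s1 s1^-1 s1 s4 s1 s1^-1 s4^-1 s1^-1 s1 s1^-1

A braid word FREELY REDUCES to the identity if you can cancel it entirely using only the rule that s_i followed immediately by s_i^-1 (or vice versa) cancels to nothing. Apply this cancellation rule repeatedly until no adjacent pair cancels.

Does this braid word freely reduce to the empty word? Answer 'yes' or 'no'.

Gen 1 (s1): push. Stack: [s1]
Gen 2 (s1^-1): cancels prior s1. Stack: []
Gen 3 (s1): push. Stack: [s1]
Gen 4 (s4): push. Stack: [s1 s4]
Gen 5 (s1): push. Stack: [s1 s4 s1]
Gen 6 (s1^-1): cancels prior s1. Stack: [s1 s4]
Gen 7 (s4^-1): cancels prior s4. Stack: [s1]
Gen 8 (s1^-1): cancels prior s1. Stack: []
Gen 9 (s1): push. Stack: [s1]
Gen 10 (s1^-1): cancels prior s1. Stack: []
Reduced word: (empty)

Answer: yes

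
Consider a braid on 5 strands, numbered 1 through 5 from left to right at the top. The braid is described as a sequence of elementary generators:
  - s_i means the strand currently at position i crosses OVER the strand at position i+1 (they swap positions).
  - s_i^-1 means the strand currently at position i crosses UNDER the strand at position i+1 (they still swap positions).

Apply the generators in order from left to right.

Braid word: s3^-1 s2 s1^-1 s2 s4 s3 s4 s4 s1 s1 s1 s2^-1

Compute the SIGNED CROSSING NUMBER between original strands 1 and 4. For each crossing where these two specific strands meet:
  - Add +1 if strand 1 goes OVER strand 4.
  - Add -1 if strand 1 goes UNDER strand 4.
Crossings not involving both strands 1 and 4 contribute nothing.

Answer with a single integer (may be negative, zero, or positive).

Answer: -1

Derivation:
Gen 1: crossing 3x4. Both 1&4? no. Sum: 0
Gen 2: crossing 2x4. Both 1&4? no. Sum: 0
Gen 3: 1 under 4. Both 1&4? yes. Contrib: -1. Sum: -1
Gen 4: crossing 1x2. Both 1&4? no. Sum: -1
Gen 5: crossing 3x5. Both 1&4? no. Sum: -1
Gen 6: crossing 1x5. Both 1&4? no. Sum: -1
Gen 7: crossing 1x3. Both 1&4? no. Sum: -1
Gen 8: crossing 3x1. Both 1&4? no. Sum: -1
Gen 9: crossing 4x2. Both 1&4? no. Sum: -1
Gen 10: crossing 2x4. Both 1&4? no. Sum: -1
Gen 11: crossing 4x2. Both 1&4? no. Sum: -1
Gen 12: crossing 4x5. Both 1&4? no. Sum: -1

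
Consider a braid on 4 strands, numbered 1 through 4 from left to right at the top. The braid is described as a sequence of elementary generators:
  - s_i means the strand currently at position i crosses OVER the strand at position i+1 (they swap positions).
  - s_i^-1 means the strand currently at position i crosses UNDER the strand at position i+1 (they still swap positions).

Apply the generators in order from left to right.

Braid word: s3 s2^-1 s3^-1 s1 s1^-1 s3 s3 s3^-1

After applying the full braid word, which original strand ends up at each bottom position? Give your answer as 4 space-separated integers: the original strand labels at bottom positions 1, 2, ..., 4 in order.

Answer: 1 4 2 3

Derivation:
Gen 1 (s3): strand 3 crosses over strand 4. Perm now: [1 2 4 3]
Gen 2 (s2^-1): strand 2 crosses under strand 4. Perm now: [1 4 2 3]
Gen 3 (s3^-1): strand 2 crosses under strand 3. Perm now: [1 4 3 2]
Gen 4 (s1): strand 1 crosses over strand 4. Perm now: [4 1 3 2]
Gen 5 (s1^-1): strand 4 crosses under strand 1. Perm now: [1 4 3 2]
Gen 6 (s3): strand 3 crosses over strand 2. Perm now: [1 4 2 3]
Gen 7 (s3): strand 2 crosses over strand 3. Perm now: [1 4 3 2]
Gen 8 (s3^-1): strand 3 crosses under strand 2. Perm now: [1 4 2 3]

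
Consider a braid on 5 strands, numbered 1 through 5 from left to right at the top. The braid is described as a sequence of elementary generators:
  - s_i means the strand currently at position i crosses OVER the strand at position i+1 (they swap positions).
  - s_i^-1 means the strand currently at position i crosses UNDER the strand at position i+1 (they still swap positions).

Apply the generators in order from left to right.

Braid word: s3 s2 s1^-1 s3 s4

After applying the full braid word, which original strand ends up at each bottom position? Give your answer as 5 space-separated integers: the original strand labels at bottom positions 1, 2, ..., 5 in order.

Gen 1 (s3): strand 3 crosses over strand 4. Perm now: [1 2 4 3 5]
Gen 2 (s2): strand 2 crosses over strand 4. Perm now: [1 4 2 3 5]
Gen 3 (s1^-1): strand 1 crosses under strand 4. Perm now: [4 1 2 3 5]
Gen 4 (s3): strand 2 crosses over strand 3. Perm now: [4 1 3 2 5]
Gen 5 (s4): strand 2 crosses over strand 5. Perm now: [4 1 3 5 2]

Answer: 4 1 3 5 2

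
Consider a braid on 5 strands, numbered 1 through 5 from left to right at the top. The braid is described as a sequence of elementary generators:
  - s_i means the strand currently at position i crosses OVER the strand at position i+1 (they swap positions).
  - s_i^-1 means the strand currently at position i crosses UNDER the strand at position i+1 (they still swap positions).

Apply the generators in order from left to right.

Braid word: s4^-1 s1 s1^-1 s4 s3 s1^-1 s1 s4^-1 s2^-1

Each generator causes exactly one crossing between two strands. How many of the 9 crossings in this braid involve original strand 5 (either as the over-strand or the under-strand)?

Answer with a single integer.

Answer: 3

Derivation:
Gen 1: crossing 4x5. Involves strand 5? yes. Count so far: 1
Gen 2: crossing 1x2. Involves strand 5? no. Count so far: 1
Gen 3: crossing 2x1. Involves strand 5? no. Count so far: 1
Gen 4: crossing 5x4. Involves strand 5? yes. Count so far: 2
Gen 5: crossing 3x4. Involves strand 5? no. Count so far: 2
Gen 6: crossing 1x2. Involves strand 5? no. Count so far: 2
Gen 7: crossing 2x1. Involves strand 5? no. Count so far: 2
Gen 8: crossing 3x5. Involves strand 5? yes. Count so far: 3
Gen 9: crossing 2x4. Involves strand 5? no. Count so far: 3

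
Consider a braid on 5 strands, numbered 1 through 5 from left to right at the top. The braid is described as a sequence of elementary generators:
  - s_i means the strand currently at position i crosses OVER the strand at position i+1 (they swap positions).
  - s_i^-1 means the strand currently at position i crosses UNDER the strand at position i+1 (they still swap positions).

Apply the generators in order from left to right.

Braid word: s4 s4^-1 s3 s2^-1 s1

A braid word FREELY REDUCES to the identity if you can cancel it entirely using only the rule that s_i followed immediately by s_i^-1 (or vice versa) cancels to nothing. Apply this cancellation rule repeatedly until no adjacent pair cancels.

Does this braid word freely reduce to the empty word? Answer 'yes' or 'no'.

Gen 1 (s4): push. Stack: [s4]
Gen 2 (s4^-1): cancels prior s4. Stack: []
Gen 3 (s3): push. Stack: [s3]
Gen 4 (s2^-1): push. Stack: [s3 s2^-1]
Gen 5 (s1): push. Stack: [s3 s2^-1 s1]
Reduced word: s3 s2^-1 s1

Answer: no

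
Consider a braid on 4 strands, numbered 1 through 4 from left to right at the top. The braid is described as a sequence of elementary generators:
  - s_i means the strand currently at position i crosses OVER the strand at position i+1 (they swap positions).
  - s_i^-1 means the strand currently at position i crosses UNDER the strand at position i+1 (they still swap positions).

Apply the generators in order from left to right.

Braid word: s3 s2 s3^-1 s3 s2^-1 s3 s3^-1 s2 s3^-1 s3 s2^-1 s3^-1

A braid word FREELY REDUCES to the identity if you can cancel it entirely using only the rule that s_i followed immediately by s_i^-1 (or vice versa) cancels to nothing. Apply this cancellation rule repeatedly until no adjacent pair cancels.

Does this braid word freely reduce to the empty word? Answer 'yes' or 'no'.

Gen 1 (s3): push. Stack: [s3]
Gen 2 (s2): push. Stack: [s3 s2]
Gen 3 (s3^-1): push. Stack: [s3 s2 s3^-1]
Gen 4 (s3): cancels prior s3^-1. Stack: [s3 s2]
Gen 5 (s2^-1): cancels prior s2. Stack: [s3]
Gen 6 (s3): push. Stack: [s3 s3]
Gen 7 (s3^-1): cancels prior s3. Stack: [s3]
Gen 8 (s2): push. Stack: [s3 s2]
Gen 9 (s3^-1): push. Stack: [s3 s2 s3^-1]
Gen 10 (s3): cancels prior s3^-1. Stack: [s3 s2]
Gen 11 (s2^-1): cancels prior s2. Stack: [s3]
Gen 12 (s3^-1): cancels prior s3. Stack: []
Reduced word: (empty)

Answer: yes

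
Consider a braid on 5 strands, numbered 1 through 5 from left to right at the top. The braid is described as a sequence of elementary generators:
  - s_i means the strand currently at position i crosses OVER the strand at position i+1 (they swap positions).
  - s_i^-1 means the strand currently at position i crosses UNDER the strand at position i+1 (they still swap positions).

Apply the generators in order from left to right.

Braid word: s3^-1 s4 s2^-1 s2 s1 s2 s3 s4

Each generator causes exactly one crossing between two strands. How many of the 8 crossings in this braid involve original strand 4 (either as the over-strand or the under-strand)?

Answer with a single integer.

Gen 1: crossing 3x4. Involves strand 4? yes. Count so far: 1
Gen 2: crossing 3x5. Involves strand 4? no. Count so far: 1
Gen 3: crossing 2x4. Involves strand 4? yes. Count so far: 2
Gen 4: crossing 4x2. Involves strand 4? yes. Count so far: 3
Gen 5: crossing 1x2. Involves strand 4? no. Count so far: 3
Gen 6: crossing 1x4. Involves strand 4? yes. Count so far: 4
Gen 7: crossing 1x5. Involves strand 4? no. Count so far: 4
Gen 8: crossing 1x3. Involves strand 4? no. Count so far: 4

Answer: 4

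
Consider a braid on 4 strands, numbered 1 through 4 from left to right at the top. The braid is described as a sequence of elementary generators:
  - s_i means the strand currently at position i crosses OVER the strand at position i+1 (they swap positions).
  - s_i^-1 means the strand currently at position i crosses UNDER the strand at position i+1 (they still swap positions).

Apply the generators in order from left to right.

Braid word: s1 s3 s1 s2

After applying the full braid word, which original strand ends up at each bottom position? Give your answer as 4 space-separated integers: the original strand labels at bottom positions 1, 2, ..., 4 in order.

Answer: 1 4 2 3

Derivation:
Gen 1 (s1): strand 1 crosses over strand 2. Perm now: [2 1 3 4]
Gen 2 (s3): strand 3 crosses over strand 4. Perm now: [2 1 4 3]
Gen 3 (s1): strand 2 crosses over strand 1. Perm now: [1 2 4 3]
Gen 4 (s2): strand 2 crosses over strand 4. Perm now: [1 4 2 3]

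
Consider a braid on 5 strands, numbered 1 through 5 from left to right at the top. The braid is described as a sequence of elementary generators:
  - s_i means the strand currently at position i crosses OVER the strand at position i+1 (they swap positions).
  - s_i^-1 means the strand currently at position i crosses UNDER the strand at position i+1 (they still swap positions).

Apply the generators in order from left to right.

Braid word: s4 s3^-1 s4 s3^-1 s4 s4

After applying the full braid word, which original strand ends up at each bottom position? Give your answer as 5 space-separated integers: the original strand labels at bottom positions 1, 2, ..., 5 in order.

Gen 1 (s4): strand 4 crosses over strand 5. Perm now: [1 2 3 5 4]
Gen 2 (s3^-1): strand 3 crosses under strand 5. Perm now: [1 2 5 3 4]
Gen 3 (s4): strand 3 crosses over strand 4. Perm now: [1 2 5 4 3]
Gen 4 (s3^-1): strand 5 crosses under strand 4. Perm now: [1 2 4 5 3]
Gen 5 (s4): strand 5 crosses over strand 3. Perm now: [1 2 4 3 5]
Gen 6 (s4): strand 3 crosses over strand 5. Perm now: [1 2 4 5 3]

Answer: 1 2 4 5 3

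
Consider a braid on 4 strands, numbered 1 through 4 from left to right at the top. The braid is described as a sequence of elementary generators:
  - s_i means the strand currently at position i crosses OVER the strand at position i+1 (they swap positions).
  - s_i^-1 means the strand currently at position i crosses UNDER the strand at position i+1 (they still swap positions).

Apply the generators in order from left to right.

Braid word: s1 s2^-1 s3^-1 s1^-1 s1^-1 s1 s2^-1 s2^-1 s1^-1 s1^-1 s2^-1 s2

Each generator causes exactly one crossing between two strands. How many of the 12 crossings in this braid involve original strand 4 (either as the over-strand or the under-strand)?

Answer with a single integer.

Answer: 5

Derivation:
Gen 1: crossing 1x2. Involves strand 4? no. Count so far: 0
Gen 2: crossing 1x3. Involves strand 4? no. Count so far: 0
Gen 3: crossing 1x4. Involves strand 4? yes. Count so far: 1
Gen 4: crossing 2x3. Involves strand 4? no. Count so far: 1
Gen 5: crossing 3x2. Involves strand 4? no. Count so far: 1
Gen 6: crossing 2x3. Involves strand 4? no. Count so far: 1
Gen 7: crossing 2x4. Involves strand 4? yes. Count so far: 2
Gen 8: crossing 4x2. Involves strand 4? yes. Count so far: 3
Gen 9: crossing 3x2. Involves strand 4? no. Count so far: 3
Gen 10: crossing 2x3. Involves strand 4? no. Count so far: 3
Gen 11: crossing 2x4. Involves strand 4? yes. Count so far: 4
Gen 12: crossing 4x2. Involves strand 4? yes. Count so far: 5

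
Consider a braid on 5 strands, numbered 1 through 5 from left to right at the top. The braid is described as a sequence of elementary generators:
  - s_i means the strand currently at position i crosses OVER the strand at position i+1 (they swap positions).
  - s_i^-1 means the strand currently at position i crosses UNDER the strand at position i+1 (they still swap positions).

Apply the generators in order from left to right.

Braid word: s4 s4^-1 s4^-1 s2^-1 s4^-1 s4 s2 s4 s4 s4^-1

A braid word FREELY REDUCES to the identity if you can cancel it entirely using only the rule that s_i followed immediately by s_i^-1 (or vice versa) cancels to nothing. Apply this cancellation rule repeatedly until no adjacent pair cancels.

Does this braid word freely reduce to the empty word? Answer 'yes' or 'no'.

Answer: yes

Derivation:
Gen 1 (s4): push. Stack: [s4]
Gen 2 (s4^-1): cancels prior s4. Stack: []
Gen 3 (s4^-1): push. Stack: [s4^-1]
Gen 4 (s2^-1): push. Stack: [s4^-1 s2^-1]
Gen 5 (s4^-1): push. Stack: [s4^-1 s2^-1 s4^-1]
Gen 6 (s4): cancels prior s4^-1. Stack: [s4^-1 s2^-1]
Gen 7 (s2): cancels prior s2^-1. Stack: [s4^-1]
Gen 8 (s4): cancels prior s4^-1. Stack: []
Gen 9 (s4): push. Stack: [s4]
Gen 10 (s4^-1): cancels prior s4. Stack: []
Reduced word: (empty)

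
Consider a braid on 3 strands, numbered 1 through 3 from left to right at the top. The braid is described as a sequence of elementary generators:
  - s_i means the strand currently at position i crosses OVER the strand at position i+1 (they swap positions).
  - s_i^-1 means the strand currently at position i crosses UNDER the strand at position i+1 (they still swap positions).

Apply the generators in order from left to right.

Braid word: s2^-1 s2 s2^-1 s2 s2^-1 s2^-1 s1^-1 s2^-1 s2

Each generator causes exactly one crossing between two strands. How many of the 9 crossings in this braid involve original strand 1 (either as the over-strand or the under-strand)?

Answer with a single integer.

Gen 1: crossing 2x3. Involves strand 1? no. Count so far: 0
Gen 2: crossing 3x2. Involves strand 1? no. Count so far: 0
Gen 3: crossing 2x3. Involves strand 1? no. Count so far: 0
Gen 4: crossing 3x2. Involves strand 1? no. Count so far: 0
Gen 5: crossing 2x3. Involves strand 1? no. Count so far: 0
Gen 6: crossing 3x2. Involves strand 1? no. Count so far: 0
Gen 7: crossing 1x2. Involves strand 1? yes. Count so far: 1
Gen 8: crossing 1x3. Involves strand 1? yes. Count so far: 2
Gen 9: crossing 3x1. Involves strand 1? yes. Count so far: 3

Answer: 3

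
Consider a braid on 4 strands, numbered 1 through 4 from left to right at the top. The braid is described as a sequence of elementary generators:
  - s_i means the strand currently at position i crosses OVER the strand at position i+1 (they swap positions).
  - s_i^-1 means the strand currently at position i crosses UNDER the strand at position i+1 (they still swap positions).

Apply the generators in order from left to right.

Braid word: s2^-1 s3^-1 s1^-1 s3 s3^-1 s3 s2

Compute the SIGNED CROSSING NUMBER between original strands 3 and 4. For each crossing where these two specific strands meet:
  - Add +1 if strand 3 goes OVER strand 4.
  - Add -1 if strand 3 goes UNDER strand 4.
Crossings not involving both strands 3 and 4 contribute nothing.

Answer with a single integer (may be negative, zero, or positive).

Answer: 0

Derivation:
Gen 1: crossing 2x3. Both 3&4? no. Sum: 0
Gen 2: crossing 2x4. Both 3&4? no. Sum: 0
Gen 3: crossing 1x3. Both 3&4? no. Sum: 0
Gen 4: crossing 4x2. Both 3&4? no. Sum: 0
Gen 5: crossing 2x4. Both 3&4? no. Sum: 0
Gen 6: crossing 4x2. Both 3&4? no. Sum: 0
Gen 7: crossing 1x2. Both 3&4? no. Sum: 0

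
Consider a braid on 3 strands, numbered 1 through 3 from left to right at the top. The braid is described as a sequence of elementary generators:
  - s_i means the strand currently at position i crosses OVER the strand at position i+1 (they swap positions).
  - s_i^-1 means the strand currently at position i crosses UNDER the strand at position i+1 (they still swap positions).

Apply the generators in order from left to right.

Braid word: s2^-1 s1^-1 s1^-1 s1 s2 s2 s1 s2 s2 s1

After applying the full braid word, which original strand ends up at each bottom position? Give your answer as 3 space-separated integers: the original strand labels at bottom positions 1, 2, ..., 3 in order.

Gen 1 (s2^-1): strand 2 crosses under strand 3. Perm now: [1 3 2]
Gen 2 (s1^-1): strand 1 crosses under strand 3. Perm now: [3 1 2]
Gen 3 (s1^-1): strand 3 crosses under strand 1. Perm now: [1 3 2]
Gen 4 (s1): strand 1 crosses over strand 3. Perm now: [3 1 2]
Gen 5 (s2): strand 1 crosses over strand 2. Perm now: [3 2 1]
Gen 6 (s2): strand 2 crosses over strand 1. Perm now: [3 1 2]
Gen 7 (s1): strand 3 crosses over strand 1. Perm now: [1 3 2]
Gen 8 (s2): strand 3 crosses over strand 2. Perm now: [1 2 3]
Gen 9 (s2): strand 2 crosses over strand 3. Perm now: [1 3 2]
Gen 10 (s1): strand 1 crosses over strand 3. Perm now: [3 1 2]

Answer: 3 1 2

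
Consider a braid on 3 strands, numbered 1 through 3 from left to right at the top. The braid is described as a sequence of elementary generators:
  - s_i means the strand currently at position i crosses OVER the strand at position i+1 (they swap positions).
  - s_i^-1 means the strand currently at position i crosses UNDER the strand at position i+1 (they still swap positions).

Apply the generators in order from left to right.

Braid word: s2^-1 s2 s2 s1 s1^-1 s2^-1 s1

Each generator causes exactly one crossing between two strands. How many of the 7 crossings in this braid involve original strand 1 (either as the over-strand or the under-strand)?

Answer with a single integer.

Gen 1: crossing 2x3. Involves strand 1? no. Count so far: 0
Gen 2: crossing 3x2. Involves strand 1? no. Count so far: 0
Gen 3: crossing 2x3. Involves strand 1? no. Count so far: 0
Gen 4: crossing 1x3. Involves strand 1? yes. Count so far: 1
Gen 5: crossing 3x1. Involves strand 1? yes. Count so far: 2
Gen 6: crossing 3x2. Involves strand 1? no. Count so far: 2
Gen 7: crossing 1x2. Involves strand 1? yes. Count so far: 3

Answer: 3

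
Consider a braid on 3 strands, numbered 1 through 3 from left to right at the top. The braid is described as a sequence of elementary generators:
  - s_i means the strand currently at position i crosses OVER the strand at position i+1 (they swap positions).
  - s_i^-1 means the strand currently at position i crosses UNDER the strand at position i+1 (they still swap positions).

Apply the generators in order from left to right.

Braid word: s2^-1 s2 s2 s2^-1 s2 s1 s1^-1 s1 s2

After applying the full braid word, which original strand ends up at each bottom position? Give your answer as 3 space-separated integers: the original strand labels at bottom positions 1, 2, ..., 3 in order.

Gen 1 (s2^-1): strand 2 crosses under strand 3. Perm now: [1 3 2]
Gen 2 (s2): strand 3 crosses over strand 2. Perm now: [1 2 3]
Gen 3 (s2): strand 2 crosses over strand 3. Perm now: [1 3 2]
Gen 4 (s2^-1): strand 3 crosses under strand 2. Perm now: [1 2 3]
Gen 5 (s2): strand 2 crosses over strand 3. Perm now: [1 3 2]
Gen 6 (s1): strand 1 crosses over strand 3. Perm now: [3 1 2]
Gen 7 (s1^-1): strand 3 crosses under strand 1. Perm now: [1 3 2]
Gen 8 (s1): strand 1 crosses over strand 3. Perm now: [3 1 2]
Gen 9 (s2): strand 1 crosses over strand 2. Perm now: [3 2 1]

Answer: 3 2 1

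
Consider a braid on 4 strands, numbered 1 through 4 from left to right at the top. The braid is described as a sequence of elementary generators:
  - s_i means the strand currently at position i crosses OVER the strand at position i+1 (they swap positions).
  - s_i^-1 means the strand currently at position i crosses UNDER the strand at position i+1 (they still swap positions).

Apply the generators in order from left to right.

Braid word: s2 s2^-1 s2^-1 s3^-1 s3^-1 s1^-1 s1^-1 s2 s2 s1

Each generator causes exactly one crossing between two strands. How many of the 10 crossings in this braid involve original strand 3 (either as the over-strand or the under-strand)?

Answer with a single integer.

Gen 1: crossing 2x3. Involves strand 3? yes. Count so far: 1
Gen 2: crossing 3x2. Involves strand 3? yes. Count so far: 2
Gen 3: crossing 2x3. Involves strand 3? yes. Count so far: 3
Gen 4: crossing 2x4. Involves strand 3? no. Count so far: 3
Gen 5: crossing 4x2. Involves strand 3? no. Count so far: 3
Gen 6: crossing 1x3. Involves strand 3? yes. Count so far: 4
Gen 7: crossing 3x1. Involves strand 3? yes. Count so far: 5
Gen 8: crossing 3x2. Involves strand 3? yes. Count so far: 6
Gen 9: crossing 2x3. Involves strand 3? yes. Count so far: 7
Gen 10: crossing 1x3. Involves strand 3? yes. Count so far: 8

Answer: 8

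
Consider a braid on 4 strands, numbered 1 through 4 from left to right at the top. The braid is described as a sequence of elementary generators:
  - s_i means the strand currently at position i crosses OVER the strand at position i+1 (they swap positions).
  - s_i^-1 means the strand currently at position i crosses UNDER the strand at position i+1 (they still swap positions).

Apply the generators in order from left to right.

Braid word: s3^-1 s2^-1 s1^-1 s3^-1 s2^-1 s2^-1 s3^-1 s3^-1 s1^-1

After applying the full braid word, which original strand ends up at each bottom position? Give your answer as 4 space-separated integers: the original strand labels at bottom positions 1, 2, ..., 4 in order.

Gen 1 (s3^-1): strand 3 crosses under strand 4. Perm now: [1 2 4 3]
Gen 2 (s2^-1): strand 2 crosses under strand 4. Perm now: [1 4 2 3]
Gen 3 (s1^-1): strand 1 crosses under strand 4. Perm now: [4 1 2 3]
Gen 4 (s3^-1): strand 2 crosses under strand 3. Perm now: [4 1 3 2]
Gen 5 (s2^-1): strand 1 crosses under strand 3. Perm now: [4 3 1 2]
Gen 6 (s2^-1): strand 3 crosses under strand 1. Perm now: [4 1 3 2]
Gen 7 (s3^-1): strand 3 crosses under strand 2. Perm now: [4 1 2 3]
Gen 8 (s3^-1): strand 2 crosses under strand 3. Perm now: [4 1 3 2]
Gen 9 (s1^-1): strand 4 crosses under strand 1. Perm now: [1 4 3 2]

Answer: 1 4 3 2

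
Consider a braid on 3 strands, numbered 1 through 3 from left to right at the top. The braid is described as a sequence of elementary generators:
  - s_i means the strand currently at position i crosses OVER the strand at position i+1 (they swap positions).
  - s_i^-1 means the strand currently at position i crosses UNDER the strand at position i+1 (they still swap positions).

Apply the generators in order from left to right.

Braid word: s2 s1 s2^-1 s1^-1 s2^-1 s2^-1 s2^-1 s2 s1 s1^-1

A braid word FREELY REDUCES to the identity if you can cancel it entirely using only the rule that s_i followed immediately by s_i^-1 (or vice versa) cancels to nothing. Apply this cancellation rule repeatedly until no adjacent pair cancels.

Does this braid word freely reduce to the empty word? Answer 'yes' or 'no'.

Gen 1 (s2): push. Stack: [s2]
Gen 2 (s1): push. Stack: [s2 s1]
Gen 3 (s2^-1): push. Stack: [s2 s1 s2^-1]
Gen 4 (s1^-1): push. Stack: [s2 s1 s2^-1 s1^-1]
Gen 5 (s2^-1): push. Stack: [s2 s1 s2^-1 s1^-1 s2^-1]
Gen 6 (s2^-1): push. Stack: [s2 s1 s2^-1 s1^-1 s2^-1 s2^-1]
Gen 7 (s2^-1): push. Stack: [s2 s1 s2^-1 s1^-1 s2^-1 s2^-1 s2^-1]
Gen 8 (s2): cancels prior s2^-1. Stack: [s2 s1 s2^-1 s1^-1 s2^-1 s2^-1]
Gen 9 (s1): push. Stack: [s2 s1 s2^-1 s1^-1 s2^-1 s2^-1 s1]
Gen 10 (s1^-1): cancels prior s1. Stack: [s2 s1 s2^-1 s1^-1 s2^-1 s2^-1]
Reduced word: s2 s1 s2^-1 s1^-1 s2^-1 s2^-1

Answer: no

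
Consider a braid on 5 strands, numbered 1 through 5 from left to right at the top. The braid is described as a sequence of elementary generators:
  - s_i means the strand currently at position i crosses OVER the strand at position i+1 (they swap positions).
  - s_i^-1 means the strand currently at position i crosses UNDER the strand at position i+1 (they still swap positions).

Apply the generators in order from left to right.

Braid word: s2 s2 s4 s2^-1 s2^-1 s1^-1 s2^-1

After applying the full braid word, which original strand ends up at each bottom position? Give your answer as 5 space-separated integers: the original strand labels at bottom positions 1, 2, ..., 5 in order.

Answer: 2 3 1 5 4

Derivation:
Gen 1 (s2): strand 2 crosses over strand 3. Perm now: [1 3 2 4 5]
Gen 2 (s2): strand 3 crosses over strand 2. Perm now: [1 2 3 4 5]
Gen 3 (s4): strand 4 crosses over strand 5. Perm now: [1 2 3 5 4]
Gen 4 (s2^-1): strand 2 crosses under strand 3. Perm now: [1 3 2 5 4]
Gen 5 (s2^-1): strand 3 crosses under strand 2. Perm now: [1 2 3 5 4]
Gen 6 (s1^-1): strand 1 crosses under strand 2. Perm now: [2 1 3 5 4]
Gen 7 (s2^-1): strand 1 crosses under strand 3. Perm now: [2 3 1 5 4]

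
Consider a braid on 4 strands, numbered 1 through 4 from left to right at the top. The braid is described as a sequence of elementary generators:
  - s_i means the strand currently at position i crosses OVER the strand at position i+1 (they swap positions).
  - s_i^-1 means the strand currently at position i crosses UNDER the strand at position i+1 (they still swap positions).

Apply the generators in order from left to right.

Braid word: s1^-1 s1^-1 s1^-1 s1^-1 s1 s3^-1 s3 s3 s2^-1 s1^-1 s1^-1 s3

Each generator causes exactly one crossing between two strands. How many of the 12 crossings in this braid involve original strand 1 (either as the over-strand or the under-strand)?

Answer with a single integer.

Gen 1: crossing 1x2. Involves strand 1? yes. Count so far: 1
Gen 2: crossing 2x1. Involves strand 1? yes. Count so far: 2
Gen 3: crossing 1x2. Involves strand 1? yes. Count so far: 3
Gen 4: crossing 2x1. Involves strand 1? yes. Count so far: 4
Gen 5: crossing 1x2. Involves strand 1? yes. Count so far: 5
Gen 6: crossing 3x4. Involves strand 1? no. Count so far: 5
Gen 7: crossing 4x3. Involves strand 1? no. Count so far: 5
Gen 8: crossing 3x4. Involves strand 1? no. Count so far: 5
Gen 9: crossing 1x4. Involves strand 1? yes. Count so far: 6
Gen 10: crossing 2x4. Involves strand 1? no. Count so far: 6
Gen 11: crossing 4x2. Involves strand 1? no. Count so far: 6
Gen 12: crossing 1x3. Involves strand 1? yes. Count so far: 7

Answer: 7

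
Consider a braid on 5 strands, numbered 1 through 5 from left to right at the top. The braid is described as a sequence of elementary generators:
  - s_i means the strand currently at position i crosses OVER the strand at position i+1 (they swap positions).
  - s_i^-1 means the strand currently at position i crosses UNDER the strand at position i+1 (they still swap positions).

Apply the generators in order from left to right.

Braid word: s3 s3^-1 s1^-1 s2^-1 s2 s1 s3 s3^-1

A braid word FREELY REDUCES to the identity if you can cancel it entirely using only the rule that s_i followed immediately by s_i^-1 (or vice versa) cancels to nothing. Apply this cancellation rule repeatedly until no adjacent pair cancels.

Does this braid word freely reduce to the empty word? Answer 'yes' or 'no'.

Answer: yes

Derivation:
Gen 1 (s3): push. Stack: [s3]
Gen 2 (s3^-1): cancels prior s3. Stack: []
Gen 3 (s1^-1): push. Stack: [s1^-1]
Gen 4 (s2^-1): push. Stack: [s1^-1 s2^-1]
Gen 5 (s2): cancels prior s2^-1. Stack: [s1^-1]
Gen 6 (s1): cancels prior s1^-1. Stack: []
Gen 7 (s3): push. Stack: [s3]
Gen 8 (s3^-1): cancels prior s3. Stack: []
Reduced word: (empty)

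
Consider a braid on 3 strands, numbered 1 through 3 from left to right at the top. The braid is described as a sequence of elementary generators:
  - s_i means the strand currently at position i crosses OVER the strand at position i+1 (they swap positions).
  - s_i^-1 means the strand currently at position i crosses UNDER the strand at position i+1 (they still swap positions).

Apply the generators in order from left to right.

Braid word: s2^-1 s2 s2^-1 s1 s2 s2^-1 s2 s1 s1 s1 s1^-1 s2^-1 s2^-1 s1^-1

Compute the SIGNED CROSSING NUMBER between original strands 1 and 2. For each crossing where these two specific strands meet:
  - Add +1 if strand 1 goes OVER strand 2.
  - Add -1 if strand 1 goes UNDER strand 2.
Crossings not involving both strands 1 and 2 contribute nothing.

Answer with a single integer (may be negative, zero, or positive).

Answer: 3

Derivation:
Gen 1: crossing 2x3. Both 1&2? no. Sum: 0
Gen 2: crossing 3x2. Both 1&2? no. Sum: 0
Gen 3: crossing 2x3. Both 1&2? no. Sum: 0
Gen 4: crossing 1x3. Both 1&2? no. Sum: 0
Gen 5: 1 over 2. Both 1&2? yes. Contrib: +1. Sum: 1
Gen 6: 2 under 1. Both 1&2? yes. Contrib: +1. Sum: 2
Gen 7: 1 over 2. Both 1&2? yes. Contrib: +1. Sum: 3
Gen 8: crossing 3x2. Both 1&2? no. Sum: 3
Gen 9: crossing 2x3. Both 1&2? no. Sum: 3
Gen 10: crossing 3x2. Both 1&2? no. Sum: 3
Gen 11: crossing 2x3. Both 1&2? no. Sum: 3
Gen 12: 2 under 1. Both 1&2? yes. Contrib: +1. Sum: 4
Gen 13: 1 under 2. Both 1&2? yes. Contrib: -1. Sum: 3
Gen 14: crossing 3x2. Both 1&2? no. Sum: 3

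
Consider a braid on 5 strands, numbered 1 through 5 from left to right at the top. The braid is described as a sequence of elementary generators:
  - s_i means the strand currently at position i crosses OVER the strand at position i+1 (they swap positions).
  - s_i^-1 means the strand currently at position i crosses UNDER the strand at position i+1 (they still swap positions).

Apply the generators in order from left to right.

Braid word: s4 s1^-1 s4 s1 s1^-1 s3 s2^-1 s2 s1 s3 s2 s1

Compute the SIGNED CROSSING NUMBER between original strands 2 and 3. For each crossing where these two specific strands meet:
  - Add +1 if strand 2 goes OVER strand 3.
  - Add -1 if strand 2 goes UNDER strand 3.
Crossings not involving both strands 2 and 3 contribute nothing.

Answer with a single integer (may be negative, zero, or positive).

Answer: 1

Derivation:
Gen 1: crossing 4x5. Both 2&3? no. Sum: 0
Gen 2: crossing 1x2. Both 2&3? no. Sum: 0
Gen 3: crossing 5x4. Both 2&3? no. Sum: 0
Gen 4: crossing 2x1. Both 2&3? no. Sum: 0
Gen 5: crossing 1x2. Both 2&3? no. Sum: 0
Gen 6: crossing 3x4. Both 2&3? no. Sum: 0
Gen 7: crossing 1x4. Both 2&3? no. Sum: 0
Gen 8: crossing 4x1. Both 2&3? no. Sum: 0
Gen 9: crossing 2x1. Both 2&3? no. Sum: 0
Gen 10: crossing 4x3. Both 2&3? no. Sum: 0
Gen 11: 2 over 3. Both 2&3? yes. Contrib: +1. Sum: 1
Gen 12: crossing 1x3. Both 2&3? no. Sum: 1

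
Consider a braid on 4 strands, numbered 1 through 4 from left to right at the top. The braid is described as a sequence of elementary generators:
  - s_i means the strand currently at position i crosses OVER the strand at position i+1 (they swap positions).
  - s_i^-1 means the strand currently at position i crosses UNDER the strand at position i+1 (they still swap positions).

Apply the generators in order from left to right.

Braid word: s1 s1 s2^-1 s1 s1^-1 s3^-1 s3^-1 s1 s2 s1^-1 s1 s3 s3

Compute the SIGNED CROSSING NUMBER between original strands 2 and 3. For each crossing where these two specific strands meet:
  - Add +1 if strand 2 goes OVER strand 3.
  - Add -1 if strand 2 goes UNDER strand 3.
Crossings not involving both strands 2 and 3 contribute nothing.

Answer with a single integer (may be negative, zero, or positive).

Gen 1: crossing 1x2. Both 2&3? no. Sum: 0
Gen 2: crossing 2x1. Both 2&3? no. Sum: 0
Gen 3: 2 under 3. Both 2&3? yes. Contrib: -1. Sum: -1
Gen 4: crossing 1x3. Both 2&3? no. Sum: -1
Gen 5: crossing 3x1. Both 2&3? no. Sum: -1
Gen 6: crossing 2x4. Both 2&3? no. Sum: -1
Gen 7: crossing 4x2. Both 2&3? no. Sum: -1
Gen 8: crossing 1x3. Both 2&3? no. Sum: -1
Gen 9: crossing 1x2. Both 2&3? no. Sum: -1
Gen 10: 3 under 2. Both 2&3? yes. Contrib: +1. Sum: 0
Gen 11: 2 over 3. Both 2&3? yes. Contrib: +1. Sum: 1
Gen 12: crossing 1x4. Both 2&3? no. Sum: 1
Gen 13: crossing 4x1. Both 2&3? no. Sum: 1

Answer: 1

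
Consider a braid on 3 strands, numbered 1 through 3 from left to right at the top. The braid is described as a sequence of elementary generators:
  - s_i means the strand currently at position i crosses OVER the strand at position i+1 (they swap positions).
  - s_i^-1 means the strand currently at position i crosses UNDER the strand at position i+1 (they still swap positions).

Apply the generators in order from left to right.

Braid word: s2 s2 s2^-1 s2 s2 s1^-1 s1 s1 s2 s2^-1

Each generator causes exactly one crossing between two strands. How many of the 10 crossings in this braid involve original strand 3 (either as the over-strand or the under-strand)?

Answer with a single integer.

Answer: 8

Derivation:
Gen 1: crossing 2x3. Involves strand 3? yes. Count so far: 1
Gen 2: crossing 3x2. Involves strand 3? yes. Count so far: 2
Gen 3: crossing 2x3. Involves strand 3? yes. Count so far: 3
Gen 4: crossing 3x2. Involves strand 3? yes. Count so far: 4
Gen 5: crossing 2x3. Involves strand 3? yes. Count so far: 5
Gen 6: crossing 1x3. Involves strand 3? yes. Count so far: 6
Gen 7: crossing 3x1. Involves strand 3? yes. Count so far: 7
Gen 8: crossing 1x3. Involves strand 3? yes. Count so far: 8
Gen 9: crossing 1x2. Involves strand 3? no. Count so far: 8
Gen 10: crossing 2x1. Involves strand 3? no. Count so far: 8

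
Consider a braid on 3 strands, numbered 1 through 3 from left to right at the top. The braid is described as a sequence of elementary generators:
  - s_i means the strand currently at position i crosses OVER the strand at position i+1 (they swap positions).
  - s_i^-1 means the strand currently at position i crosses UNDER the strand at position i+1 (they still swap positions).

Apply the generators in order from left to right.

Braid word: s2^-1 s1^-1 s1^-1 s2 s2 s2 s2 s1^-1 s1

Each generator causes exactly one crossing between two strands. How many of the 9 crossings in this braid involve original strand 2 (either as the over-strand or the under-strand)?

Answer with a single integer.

Answer: 5

Derivation:
Gen 1: crossing 2x3. Involves strand 2? yes. Count so far: 1
Gen 2: crossing 1x3. Involves strand 2? no. Count so far: 1
Gen 3: crossing 3x1. Involves strand 2? no. Count so far: 1
Gen 4: crossing 3x2. Involves strand 2? yes. Count so far: 2
Gen 5: crossing 2x3. Involves strand 2? yes. Count so far: 3
Gen 6: crossing 3x2. Involves strand 2? yes. Count so far: 4
Gen 7: crossing 2x3. Involves strand 2? yes. Count so far: 5
Gen 8: crossing 1x3. Involves strand 2? no. Count so far: 5
Gen 9: crossing 3x1. Involves strand 2? no. Count so far: 5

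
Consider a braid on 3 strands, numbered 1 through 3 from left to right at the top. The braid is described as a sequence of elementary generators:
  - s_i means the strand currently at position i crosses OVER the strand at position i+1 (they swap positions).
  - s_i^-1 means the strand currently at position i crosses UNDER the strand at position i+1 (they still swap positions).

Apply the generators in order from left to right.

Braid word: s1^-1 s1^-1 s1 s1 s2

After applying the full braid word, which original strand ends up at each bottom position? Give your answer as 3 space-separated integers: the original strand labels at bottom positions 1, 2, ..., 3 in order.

Gen 1 (s1^-1): strand 1 crosses under strand 2. Perm now: [2 1 3]
Gen 2 (s1^-1): strand 2 crosses under strand 1. Perm now: [1 2 3]
Gen 3 (s1): strand 1 crosses over strand 2. Perm now: [2 1 3]
Gen 4 (s1): strand 2 crosses over strand 1. Perm now: [1 2 3]
Gen 5 (s2): strand 2 crosses over strand 3. Perm now: [1 3 2]

Answer: 1 3 2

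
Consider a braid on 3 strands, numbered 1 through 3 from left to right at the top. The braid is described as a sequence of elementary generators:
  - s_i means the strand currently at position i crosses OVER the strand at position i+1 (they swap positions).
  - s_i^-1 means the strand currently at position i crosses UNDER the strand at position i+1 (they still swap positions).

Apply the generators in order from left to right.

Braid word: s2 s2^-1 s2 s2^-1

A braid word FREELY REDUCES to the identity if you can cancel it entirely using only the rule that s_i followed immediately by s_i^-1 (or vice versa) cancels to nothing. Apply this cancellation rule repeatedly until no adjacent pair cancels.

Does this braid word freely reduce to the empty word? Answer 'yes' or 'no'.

Answer: yes

Derivation:
Gen 1 (s2): push. Stack: [s2]
Gen 2 (s2^-1): cancels prior s2. Stack: []
Gen 3 (s2): push. Stack: [s2]
Gen 4 (s2^-1): cancels prior s2. Stack: []
Reduced word: (empty)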